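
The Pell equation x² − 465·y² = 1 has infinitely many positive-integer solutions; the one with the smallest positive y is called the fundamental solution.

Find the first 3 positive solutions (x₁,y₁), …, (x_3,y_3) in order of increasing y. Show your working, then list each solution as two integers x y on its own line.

15871 736
503777281 23362112
15990898437631 741560158368

√465 = [21; 1,1,3,2,2,2,3,1,1,42, …], period ℓ=10 (even) → k=9
step 0: (21, 1)  from 21·(1,0) + (0,1)
step 1: (22, 1)  from 1·(21,1) + (1,0)
step 2: (43, 2)  from 1·(22,1) + (21,1)
…
step 4: (345, 16)  from 2·(151,7) + (43,2)
…
step 8: (8949, 415)  from 1·(6922,321) + (2027,94)
step 9: (15871, 736)  from 1·(8949,415) + (6922,321)
fundamental: x₁=15871, y₁=736  (since 251888641 − 465·541696 = 1)
(15871+736√465)^2 = 503777281 + 23362112√465
(15871+736√465)^3 = 15990898437631 + 741560158368√465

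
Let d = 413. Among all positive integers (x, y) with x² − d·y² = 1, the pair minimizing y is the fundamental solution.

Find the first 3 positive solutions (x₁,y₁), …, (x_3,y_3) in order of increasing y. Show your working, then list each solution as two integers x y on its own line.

√413 → a₀=20, period (3,9,1,4,1,9,3,40); ℓ=8 even so k=7
step 0: (20, 1)  from 20·(1,0) + (0,1)
…
step 5: (3719, 183)  from 1·(3089,152) + (630,31)
step 6: (36560, 1799)  from 9·(3719,183) + (3089,152)
step 7: (113399, 5580)  from 3·(36560,1799) + (3719,183)
→ (113399, 5580).  Check: 113399²=12859333201, 413·5580²=12859333200, difference 1.
k=2:  x_2 = 113399·113399+413·5580·5580 = 25718666401,  y_2 = 113399·5580+5580·113399 = 1265532840
k=3:  x_3 = 113399·25718666401+413·5580·1265532840 = 5832942102300599,  y_3 = 113399·1265532840+5580·25718666401 = 287020317040740

113399 5580
25718666401 1265532840
5832942102300599 287020317040740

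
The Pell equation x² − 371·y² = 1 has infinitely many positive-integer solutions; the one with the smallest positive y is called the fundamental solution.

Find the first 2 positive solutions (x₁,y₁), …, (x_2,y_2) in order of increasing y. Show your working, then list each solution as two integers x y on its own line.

d=371: √d = [19; 3,1,4,1,3,38] (ℓ=6, even), read p_5/q_5
i=0: a=19 ⇒ p=19, q=1
i=1: a=3 ⇒ p=58, q=3
…
i=3: a=4 ⇒ p=366, q=19
i=4: a=1 ⇒ p=443, q=23
i=5: a=3 ⇒ p=1695, q=88
fundamental: x₁=1695, y₁=88  (since 2873025 − 371·7744 = 1)
(1695+88√371)^2 = 5746049 + 298320√371

1695 88
5746049 298320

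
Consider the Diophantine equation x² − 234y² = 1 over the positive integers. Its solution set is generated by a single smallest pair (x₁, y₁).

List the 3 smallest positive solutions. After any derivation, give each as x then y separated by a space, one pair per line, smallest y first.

√234 → a₀=15, period (3,2,1,2,1,2,3,30); ℓ=8 even so k=7
a_0=15:  p_0=15·1+0=15,  q_0=15·0+1=1
…
a_2=2:  p_2=2·46+15=107,  q_2=2·3+1=7
…
a_5=1:  p_5=1·413+153=566,  q_5=1·27+10=37
a_6=2:  p_6=2·566+413=1545,  q_6=2·37+27=101
a_7=3:  p_7=3·1545+566=5201,  q_7=3·101+37=340
→ (5201, 340).  Check: 5201²=27050401, 234·340²=27050400, difference 1.
k=2:  x_2 = 5201·5201+234·340·340 = 54100801,  y_2 = 5201·340+340·5201 = 3536680
k=3:  x_3 = 5201·54100801+234·340·3536680 = 562756526801,  y_3 = 5201·3536680+340·54100801 = 36788545020

5201 340
54100801 3536680
562756526801 36788545020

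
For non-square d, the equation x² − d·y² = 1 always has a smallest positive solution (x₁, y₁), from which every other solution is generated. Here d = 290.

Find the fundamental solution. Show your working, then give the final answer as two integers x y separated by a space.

579 34

√290 = [17; 34, …], period ℓ=1 (odd) → k=1
step 0: (17, 1)  from 17·(1,0) + (0,1)
step 1: (579, 34)  from 34·(17,1) + (1,0)
fundamental: x₁=579, y₁=34  (since 335241 − 290·1156 = 1)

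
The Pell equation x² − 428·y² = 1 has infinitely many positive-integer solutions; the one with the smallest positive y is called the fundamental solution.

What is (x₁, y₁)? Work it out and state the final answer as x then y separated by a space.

d=428: √d = [20; 1,2,4,1,5,10,5,1,4,2,1,40] (ℓ=12, even), read p_11/q_11
k=0  a_k=20  p_k/q_k = 20/1
…
k=4  a_k=1  p_k/q_k = 331/16
k=5  a_k=5  p_k/q_k = 1924/93
…
k=7  a_k=5  p_k/q_k = 99779/4823
k=8  a_k=1  p_k/q_k = 119350/5769
k=9  a_k=4  p_k/q_k = 577179/27899
k=10  a_k=2  p_k/q_k = 1273708/61567
k=11  a_k=1  p_k/q_k = 1850887/89466
(x₁, y₁) = (1850887, 89466);  1850887² − 428·89466² = 1 ✓

1850887 89466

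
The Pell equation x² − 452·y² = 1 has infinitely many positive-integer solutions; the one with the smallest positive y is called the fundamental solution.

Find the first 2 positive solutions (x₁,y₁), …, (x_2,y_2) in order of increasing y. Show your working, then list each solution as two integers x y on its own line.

1204353 56648
2900932297217 136448377488

√452 → a₀=21, period (3,1,5,3,10,3,5,1,3,42); ℓ=10 even so k=9
k=0  a_k=21  p_k/q_k = 21/1
k=1  a_k=3  p_k/q_k = 64/3
…
k=3  a_k=5  p_k/q_k = 489/23
k=4  a_k=3  p_k/q_k = 1552/73
k=5  a_k=10  p_k/q_k = 16009/753
k=6  a_k=3  p_k/q_k = 49579/2332
k=7  a_k=5  p_k/q_k = 263904/12413
k=8  a_k=1  p_k/q_k = 313483/14745
k=9  a_k=3  p_k/q_k = 1204353/56648
(x₁, y₁) = (1204353, 56648);  1204353² − 452·56648² = 1 ✓
n=2: (1204353,56648)∘(1204353,56648) = (1204353·1204353+452·56648·56648, 1204353·56648+56648·1204353) = (2900932297217,136448377488)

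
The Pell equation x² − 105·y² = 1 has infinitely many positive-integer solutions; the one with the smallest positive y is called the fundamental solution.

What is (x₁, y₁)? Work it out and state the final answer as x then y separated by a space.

d=105: √d = [10; 4,20] (ℓ=2, even), read p_1/q_1
i=0: a=10 ⇒ p=10, q=1
i=1: a=4 ⇒ p=41, q=4
→ (41, 4).  Check: 41²=1681, 105·4²=1680, difference 1.

41 4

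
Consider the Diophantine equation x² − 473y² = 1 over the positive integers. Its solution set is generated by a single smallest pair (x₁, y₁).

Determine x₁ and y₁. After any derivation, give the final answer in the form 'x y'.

87 4

√473 → a₀=21, period (1,2,1,42); ℓ=4 even so k=3
k=0  a_k=21  p_k/q_k = 21/1
…
k=2  a_k=2  p_k/q_k = 65/3
k=3  a_k=1  p_k/q_k = 87/4
→ (87, 4).  Check: 87²=7569, 473·4²=7568, difference 1.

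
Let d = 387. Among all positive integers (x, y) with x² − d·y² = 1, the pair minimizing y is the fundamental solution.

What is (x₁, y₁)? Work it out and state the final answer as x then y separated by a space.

3482 177

d=387: √d = [19; 1,2,19,2,1,38] (ℓ=6, even), read p_5/q_5
step 0: (19, 1)  from 19·(1,0) + (0,1)
step 1: (20, 1)  from 1·(19,1) + (1,0)
…
step 3: (1141, 58)  from 19·(59,3) + (20,1)
step 4: (2341, 119)  from 2·(1141,58) + (59,3)
step 5: (3482, 177)  from 1·(2341,119) + (1141,58)
(x₁, y₁) = (3482, 177);  3482² − 387·177² = 1 ✓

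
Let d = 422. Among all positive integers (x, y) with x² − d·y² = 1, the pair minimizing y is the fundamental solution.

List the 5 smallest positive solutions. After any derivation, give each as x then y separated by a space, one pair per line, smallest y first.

[20; 1,1,5,2,1,…,1,1,40] for √422; ℓ=14 ⇒ convergent index 13
k=0  a_k=20  p_k/q_k = 20/1
…
k=2  a_k=1  p_k/q_k = 41/2
k=3  a_k=5  p_k/q_k = 226/11
…
k=5  a_k=1  p_k/q_k = 719/35
…
k=7  a_k=20  p_k/q_k = 53719/2615
…
k=9  a_k=1  p_k/q_k = 217526/10589
k=10  a_k=2  p_k/q_k = 598859/29152
k=11  a_k=5  p_k/q_k = 3211821/156349
k=12  a_k=1  p_k/q_k = 3810680/185501
k=13  a_k=1  p_k/q_k = 7022501/341850
fundamental: x₁=7022501, y₁=341850  (since 49315520295001 − 422·116861422500 = 1)
n=2: (7022501,341850)∘(7022501,341850) = (7022501·7022501+422·341850·341850, 7022501·341850+341850·7022501) = (98631040590001,4801283933700)
n=3: (98631040590001,4801283933700)∘(7022501,341850) = (7022501·98631040590001+422·341850·4801283933700, 7022501·4801283933700+341850·98631040590001) = (1385273162348638202501,67434042451384025550)
n=4: (1385273162348638202501,67434042451384025550)∘(7022501,341850) = (7022501·1385273162348638202501+422·341850·67434042451384025550, 7022501·67434042451384025550+341850·1385273162348638202501) = (19456164335732849620362360001,947111261097768740333867400)
n=5: (19456164335732849620362360001,947111261097768740333867400)∘(7022501,341850) = (7022501·19456164335732849620362360001+422·341850·947111261097768740333867400, 7022501·947111261097768740333867400+341850·19456164335732849620362360001) = (273261867007695159110526238300562501,13302179556340616719484196916709250)

7022501 341850
98631040590001 4801283933700
1385273162348638202501 67434042451384025550
19456164335732849620362360001 947111261097768740333867400
273261867007695159110526238300562501 13302179556340616719484196916709250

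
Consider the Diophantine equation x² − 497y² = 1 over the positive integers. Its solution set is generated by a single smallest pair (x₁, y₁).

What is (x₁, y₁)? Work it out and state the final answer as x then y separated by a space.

1201887 53912

√497 = [22; 3,2,2,5,6,5,2,2,3,44, …], period ℓ=10 (even) → k=9
step 0: (22, 1)  from 22·(1,0) + (0,1)
step 1: (67, 3)  from 3·(22,1) + (1,0)
step 2: (156, 7)  from 2·(67,3) + (22,1)
step 3: (379, 17)  from 2·(156,7) + (67,3)
step 4: (2051, 92)  from 5·(379,17) + (156,7)
step 5: (12685, 569)  from 6·(2051,92) + (379,17)
…
step 7: (143637, 6443)  from 2·(65476,2937) + (12685,569)
step 8: (352750, 15823)  from 2·(143637,6443) + (65476,2937)
step 9: (1201887, 53912)  from 3·(352750,15823) + (143637,6443)
fundamental: x₁=1201887, y₁=53912  (since 1444532360769 − 497·2906503744 = 1)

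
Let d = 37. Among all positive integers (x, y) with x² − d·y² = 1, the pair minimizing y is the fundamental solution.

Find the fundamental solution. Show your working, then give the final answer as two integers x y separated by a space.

√37 → a₀=6, period (12); ℓ=1 odd so k=1
k=0  a_k=6  p_k/q_k = 6/1
k=1  a_k=12  p_k/q_k = 73/12
→ (73, 12).  Check: 73²=5329, 37·12²=5328, difference 1.

73 12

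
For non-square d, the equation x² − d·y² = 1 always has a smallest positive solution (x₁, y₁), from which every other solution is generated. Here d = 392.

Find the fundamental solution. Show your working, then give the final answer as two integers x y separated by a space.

99 5

√392 = [19; 1,3,1,38, …], period ℓ=4 (even) → k=3
k=0  a_k=19  p_k/q_k = 19/1
k=1  a_k=1  p_k/q_k = 20/1
k=2  a_k=3  p_k/q_k = 79/4
k=3  a_k=1  p_k/q_k = 99/5
→ (99, 5).  Check: 99²=9801, 392·5²=9800, difference 1.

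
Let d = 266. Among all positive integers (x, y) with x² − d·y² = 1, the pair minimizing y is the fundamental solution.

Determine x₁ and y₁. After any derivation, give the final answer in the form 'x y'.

685 42

√266 = [16; 3,4,3,32, …], period ℓ=4 (even) → k=3
k=0  a_k=16  p_k/q_k = 16/1
…
k=2  a_k=4  p_k/q_k = 212/13
k=3  a_k=3  p_k/q_k = 685/42
→ (685, 42).  Check: 685²=469225, 266·42²=469224, difference 1.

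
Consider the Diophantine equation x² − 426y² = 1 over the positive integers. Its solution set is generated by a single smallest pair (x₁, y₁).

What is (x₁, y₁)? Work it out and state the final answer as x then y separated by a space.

88751 4300

[20; 1,1,1,3,2,6,2,3,1,1,1,40] for √426; ℓ=12 ⇒ convergent index 11
step 0: (20, 1)  from 20·(1,0) + (0,1)
…
step 2: (41, 2)  from 1·(21,1) + (20,1)
…
step 4: (227, 11)  from 3·(62,3) + (41,2)
…
step 9: (31971, 1549)  from 1·(24809,1202) + (7162,347)
step 10: (56780, 2751)  from 1·(31971,1549) + (24809,1202)
step 11: (88751, 4300)  from 1·(56780,2751) + (31971,1549)
fundamental: x₁=88751, y₁=4300  (since 7876740001 − 426·18490000 = 1)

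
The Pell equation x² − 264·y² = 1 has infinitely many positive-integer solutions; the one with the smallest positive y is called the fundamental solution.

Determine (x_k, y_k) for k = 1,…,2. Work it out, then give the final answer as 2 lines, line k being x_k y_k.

65 4
8449 520

√264 = [16; 4,32, …], period ℓ=2 (even) → k=1
step 0: (16, 1)  from 16·(1,0) + (0,1)
step 1: (65, 4)  from 4·(16,1) + (1,0)
(x₁, y₁) = (65, 4);  65² − 264·4² = 1 ✓
k=2:  x_2 = 65·65+264·4·4 = 8449,  y_2 = 65·4+4·65 = 520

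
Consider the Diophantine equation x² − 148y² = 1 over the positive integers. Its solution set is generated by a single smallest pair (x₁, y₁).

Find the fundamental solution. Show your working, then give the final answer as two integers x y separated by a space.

73 6

[12; 6,24] for √148; ℓ=2 ⇒ convergent index 1
a_0=12:  p_0=12·1+0=12,  q_0=12·0+1=1
a_1=6:  p_1=6·12+1=73,  q_1=6·1+0=6
fundamental: x₁=73, y₁=6  (since 5329 − 148·36 = 1)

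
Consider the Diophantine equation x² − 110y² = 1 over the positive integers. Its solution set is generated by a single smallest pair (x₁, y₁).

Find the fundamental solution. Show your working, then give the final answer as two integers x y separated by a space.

21 2

√110 = [10; 2,20, …], period ℓ=2 (even) → k=1
a_0=10:  p_0=10·1+0=10,  q_0=10·0+1=1
a_1=2:  p_1=2·10+1=21,  q_1=2·1+0=2
→ (21, 2).  Check: 21²=441, 110·2²=440, difference 1.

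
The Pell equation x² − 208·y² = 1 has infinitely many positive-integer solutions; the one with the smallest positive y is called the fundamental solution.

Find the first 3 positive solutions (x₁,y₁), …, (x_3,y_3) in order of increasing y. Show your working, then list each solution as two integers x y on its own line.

d=208: √d = [14; 2,2,1,2,2,28] (ℓ=6, even), read p_5/q_5
k=0  a_k=14  p_k/q_k = 14/1
k=1  a_k=2  p_k/q_k = 29/2
k=2  a_k=2  p_k/q_k = 72/5
…
k=4  a_k=2  p_k/q_k = 274/19
k=5  a_k=2  p_k/q_k = 649/45
→ (649, 45).  Check: 649²=421201, 208·45²=421200, difference 1.
k=2:  x_2 = 649·649+208·45·45 = 842401,  y_2 = 649·45+45·649 = 58410
k=3:  x_3 = 649·842401+208·45·58410 = 1093435849,  y_3 = 649·58410+45·842401 = 75816135

649 45
842401 58410
1093435849 75816135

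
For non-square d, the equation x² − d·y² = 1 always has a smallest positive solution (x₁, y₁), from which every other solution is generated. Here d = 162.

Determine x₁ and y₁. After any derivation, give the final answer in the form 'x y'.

√162 → a₀=12, period (1,2,1,2,12,2,1,2,1,24); ℓ=10 even so k=9
i=0: a=12 ⇒ p=12, q=1
…
i=4: a=2 ⇒ p=140, q=11
…
i=8: a=2 ⇒ p=14268, q=1121
i=9: a=1 ⇒ p=19601, q=1540
fundamental: x₁=19601, y₁=1540  (since 384199201 − 162·2371600 = 1)

19601 1540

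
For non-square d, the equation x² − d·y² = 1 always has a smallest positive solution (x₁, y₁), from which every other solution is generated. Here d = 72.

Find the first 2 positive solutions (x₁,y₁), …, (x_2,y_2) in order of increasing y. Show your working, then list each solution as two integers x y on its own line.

17 2
577 68

√72 → a₀=8, period (2,16); ℓ=2 even so k=1
a_0=8:  p_0=8·1+0=8,  q_0=8·0+1=1
a_1=2:  p_1=2·8+1=17,  q_1=2·1+0=2
fundamental: x₁=17, y₁=2  (since 289 − 72·4 = 1)
(x_2, y_2) = (17·17 + 72·2·2, 17·2 + 2·17) = (577, 68)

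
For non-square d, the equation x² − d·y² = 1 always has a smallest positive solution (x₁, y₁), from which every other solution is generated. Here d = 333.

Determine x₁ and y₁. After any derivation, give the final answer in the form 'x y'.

73 4

[18; 4,36] for √333; ℓ=2 ⇒ convergent index 1
a_0=18:  p_0=18·1+0=18,  q_0=18·0+1=1
a_1=4:  p_1=4·18+1=73,  q_1=4·1+0=4
(x₁, y₁) = (73, 4);  73² − 333·4² = 1 ✓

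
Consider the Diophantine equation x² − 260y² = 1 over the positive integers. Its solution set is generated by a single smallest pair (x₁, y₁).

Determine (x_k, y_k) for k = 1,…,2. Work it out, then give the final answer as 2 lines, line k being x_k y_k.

129 8
33281 2064

d=260: √d = [16; 8,32] (ℓ=2, even), read p_1/q_1
step 0: (16, 1)  from 16·(1,0) + (0,1)
step 1: (129, 8)  from 8·(16,1) + (1,0)
(x₁, y₁) = (129, 8);  129² − 260·8² = 1 ✓
(129+8√260)^2 = 33281 + 2064√260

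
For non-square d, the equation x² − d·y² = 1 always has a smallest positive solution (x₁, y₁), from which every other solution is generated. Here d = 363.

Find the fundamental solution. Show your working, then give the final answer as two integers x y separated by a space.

362 19

√363 → a₀=19, period (19,38); ℓ=2 even so k=1
k=0  a_k=19  p_k/q_k = 19/1
k=1  a_k=19  p_k/q_k = 362/19
fundamental: x₁=362, y₁=19  (since 131044 − 363·361 = 1)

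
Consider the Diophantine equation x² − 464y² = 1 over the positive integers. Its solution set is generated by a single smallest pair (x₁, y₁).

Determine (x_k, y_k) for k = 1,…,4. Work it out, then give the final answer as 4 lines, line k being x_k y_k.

√464 = [21; 1,1,5,1,1,1,5,1,1,42, …], period ℓ=10 (even) → k=9
i=0: a=21 ⇒ p=21, q=1
i=1: a=1 ⇒ p=22, q=1
…
i=3: a=5 ⇒ p=237, q=11
i=4: a=1 ⇒ p=280, q=13
…
i=6: a=1 ⇒ p=797, q=37
i=7: a=5 ⇒ p=4502, q=209
i=8: a=1 ⇒ p=5299, q=246
i=9: a=1 ⇒ p=9801, q=455
fundamental: x₁=9801, y₁=455  (since 96059601 − 464·207025 = 1)
(9801+455√464)^2 = 192119201 + 8918910√464
(9801+455√464)^3 = 3765920568201 + 174828473365√464
(9801+455√464)^4 = 73819574785756801 + 3426987725981820√464

9801 455
192119201 8918910
3765920568201 174828473365
73819574785756801 3426987725981820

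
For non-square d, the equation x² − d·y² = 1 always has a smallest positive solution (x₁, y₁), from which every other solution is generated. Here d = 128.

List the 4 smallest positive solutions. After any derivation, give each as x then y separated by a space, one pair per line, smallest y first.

577 51
665857 58854
768398401 67917465
886731088897 78376695756

d=128: √d = [11; 3,5,3,22] (ℓ=4, even), read p_3/q_3
step 0: (11, 1)  from 11·(1,0) + (0,1)
…
step 2: (181, 16)  from 5·(34,3) + (11,1)
step 3: (577, 51)  from 3·(181,16) + (34,3)
→ (577, 51).  Check: 577²=332929, 128·51²=332928, difference 1.
n=2: (577,51)∘(577,51) = (577·577+128·51·51, 577·51+51·577) = (665857,58854)
n=3: (665857,58854)∘(577,51) = (577·665857+128·51·58854, 577·58854+51·665857) = (768398401,67917465)
n=4: (768398401,67917465)∘(577,51) = (577·768398401+128·51·67917465, 577·67917465+51·768398401) = (886731088897,78376695756)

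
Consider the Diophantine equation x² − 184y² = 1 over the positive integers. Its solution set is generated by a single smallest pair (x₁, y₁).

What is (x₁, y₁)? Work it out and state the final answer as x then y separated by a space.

d=184: √d = [13; 1,1,3,2,1,2,1,2,3,1,1,26] (ℓ=12, even), read p_11/q_11
k=0  a_k=13  p_k/q_k = 13/1
k=1  a_k=1  p_k/q_k = 14/1
k=2  a_k=1  p_k/q_k = 27/2
…
k=5  a_k=1  p_k/q_k = 312/23
k=6  a_k=2  p_k/q_k = 841/62
k=7  a_k=1  p_k/q_k = 1153/85
…
k=10  a_k=1  p_k/q_k = 13741/1013
k=11  a_k=1  p_k/q_k = 24335/1794
(x₁, y₁) = (24335, 1794);  24335² − 184·1794² = 1 ✓

24335 1794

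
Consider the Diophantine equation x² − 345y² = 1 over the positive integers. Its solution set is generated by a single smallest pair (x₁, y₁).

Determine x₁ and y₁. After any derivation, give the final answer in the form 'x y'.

[18; 1,1,2,1,6,1,2,1,1,36] for √345; ℓ=10 ⇒ convergent index 9
step 0: (18, 1)  from 18·(1,0) + (0,1)
step 1: (19, 1)  from 1·(18,1) + (1,0)
step 2: (37, 2)  from 1·(19,1) + (18,1)
…
step 4: (130, 7)  from 1·(93,5) + (37,2)
step 5: (873, 47)  from 6·(130,7) + (93,5)
step 6: (1003, 54)  from 1·(873,47) + (130,7)
step 7: (2879, 155)  from 2·(1003,54) + (873,47)
step 8: (3882, 209)  from 1·(2879,155) + (1003,54)
step 9: (6761, 364)  from 1·(3882,209) + (2879,155)
fundamental: x₁=6761, y₁=364  (since 45711121 − 345·132496 = 1)

6761 364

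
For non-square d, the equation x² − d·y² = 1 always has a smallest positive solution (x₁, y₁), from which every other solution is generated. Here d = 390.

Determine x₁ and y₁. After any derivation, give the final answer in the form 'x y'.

79 4

d=390: √d = [19; 1,2,1,38] (ℓ=4, even), read p_3/q_3
step 0: (19, 1)  from 19·(1,0) + (0,1)
…
step 2: (59, 3)  from 2·(20,1) + (19,1)
step 3: (79, 4)  from 1·(59,3) + (20,1)
fundamental: x₁=79, y₁=4  (since 6241 − 390·16 = 1)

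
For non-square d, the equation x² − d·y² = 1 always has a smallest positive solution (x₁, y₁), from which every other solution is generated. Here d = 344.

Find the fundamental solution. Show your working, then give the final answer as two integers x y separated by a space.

10405 561

√344 → a₀=18, period (1,1,4,1,3,1,4,1,1,36); ℓ=10 even so k=9
i=0: a=18 ⇒ p=18, q=1
i=1: a=1 ⇒ p=19, q=1
i=2: a=1 ⇒ p=37, q=2
i=3: a=4 ⇒ p=167, q=9
i=4: a=1 ⇒ p=204, q=11
…
i=6: a=1 ⇒ p=983, q=53
…
i=8: a=1 ⇒ p=5694, q=307
i=9: a=1 ⇒ p=10405, q=561
fundamental: x₁=10405, y₁=561  (since 108264025 − 344·314721 = 1)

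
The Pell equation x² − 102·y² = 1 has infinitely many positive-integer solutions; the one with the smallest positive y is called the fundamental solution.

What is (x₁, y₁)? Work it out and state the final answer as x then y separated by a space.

101 10

[10; 10,20] for √102; ℓ=2 ⇒ convergent index 1
i=0: a=10 ⇒ p=10, q=1
i=1: a=10 ⇒ p=101, q=10
→ (101, 10).  Check: 101²=10201, 102·10²=10200, difference 1.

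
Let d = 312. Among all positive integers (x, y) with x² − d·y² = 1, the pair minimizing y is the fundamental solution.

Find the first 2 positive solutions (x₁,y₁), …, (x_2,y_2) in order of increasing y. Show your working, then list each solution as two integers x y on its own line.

53 3
5617 318

√312 → a₀=17, period (1,1,1,34); ℓ=4 even so k=3
a_0=17:  p_0=17·1+0=17,  q_0=17·0+1=1
…
a_2=1:  p_2=1·18+17=35,  q_2=1·1+1=2
a_3=1:  p_3=1·35+18=53,  q_3=1·2+1=3
→ (53, 3).  Check: 53²=2809, 312·3²=2808, difference 1.
k=2:  x_2 = 53·53+312·3·3 = 5617,  y_2 = 53·3+3·53 = 318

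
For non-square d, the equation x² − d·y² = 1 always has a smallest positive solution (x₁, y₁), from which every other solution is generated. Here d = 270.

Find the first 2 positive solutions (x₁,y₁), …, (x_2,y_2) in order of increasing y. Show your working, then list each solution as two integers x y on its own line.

5291 322
55989361 3407404

[16; 2,3,6,3,2,32] for √270; ℓ=6 ⇒ convergent index 5
k=0  a_k=16  p_k/q_k = 16/1
…
k=2  a_k=3  p_k/q_k = 115/7
k=3  a_k=6  p_k/q_k = 723/44
k=4  a_k=3  p_k/q_k = 2284/139
k=5  a_k=2  p_k/q_k = 5291/322
(x₁, y₁) = (5291, 322);  5291² − 270·322² = 1 ✓
n=2: (5291,322)∘(5291,322) = (5291·5291+270·322·322, 5291·322+322·5291) = (55989361,3407404)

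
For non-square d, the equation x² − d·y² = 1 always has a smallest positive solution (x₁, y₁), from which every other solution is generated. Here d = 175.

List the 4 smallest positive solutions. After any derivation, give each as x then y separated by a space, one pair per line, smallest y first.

[13; 4,2,1,2,4,26] for √175; ℓ=6 ⇒ convergent index 5
i=0: a=13 ⇒ p=13, q=1
i=1: a=4 ⇒ p=53, q=4
i=2: a=2 ⇒ p=119, q=9
i=3: a=1 ⇒ p=172, q=13
i=4: a=2 ⇒ p=463, q=35
i=5: a=4 ⇒ p=2024, q=153
fundamental: x₁=2024, y₁=153  (since 4096576 − 175·23409 = 1)
k=2:  x_2 = 2024·2024+175·153·153 = 8193151,  y_2 = 2024·153+153·2024 = 619344
k=3:  x_3 = 2024·8193151+175·153·619344 = 33165873224,  y_3 = 2024·619344+153·8193151 = 2507104359
k=4:  x_4 = 2024·33165873224+175·153·2507104359 = 134255446617601,  y_4 = 2024·2507104359+153·33165873224 = 10148757825888

2024 153
8193151 619344
33165873224 2507104359
134255446617601 10148757825888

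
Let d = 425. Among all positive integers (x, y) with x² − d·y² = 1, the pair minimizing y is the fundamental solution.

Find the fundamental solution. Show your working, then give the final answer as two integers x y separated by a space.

[20; 1,1,1,1,1,1,40] for √425; ℓ=7 ⇒ convergent index 13
i=0: a=20 ⇒ p=20, q=1
…
i=2: a=1 ⇒ p=41, q=2
i=3: a=1 ⇒ p=62, q=3
…
i=5: a=1 ⇒ p=165, q=8
i=6: a=1 ⇒ p=268, q=13
…
i=9: a=1 ⇒ p=22038, q=1069
…
i=12: a=1 ⇒ p=88420, q=4289
i=13: a=1 ⇒ p=143649, q=6968
fundamental: x₁=143649, y₁=6968  (since 20635035201 − 425·48553024 = 1)

143649 6968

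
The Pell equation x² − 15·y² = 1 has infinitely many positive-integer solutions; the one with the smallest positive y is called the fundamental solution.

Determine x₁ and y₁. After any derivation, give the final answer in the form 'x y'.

√15 → a₀=3, period (1,6); ℓ=2 even so k=1
i=0: a=3 ⇒ p=3, q=1
i=1: a=1 ⇒ p=4, q=1
(x₁, y₁) = (4, 1);  4² − 15·1² = 1 ✓

4 1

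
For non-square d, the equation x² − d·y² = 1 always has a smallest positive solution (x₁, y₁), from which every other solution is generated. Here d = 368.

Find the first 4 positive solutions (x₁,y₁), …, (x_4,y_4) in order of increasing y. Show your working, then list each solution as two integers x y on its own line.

1151 60
2649601 138120
6099380351 317952180
14040770918401 731925780240

√368 = [19; 5,2,5,38, …], period ℓ=4 (even) → k=3
i=0: a=19 ⇒ p=19, q=1
…
i=2: a=2 ⇒ p=211, q=11
i=3: a=5 ⇒ p=1151, q=60
(x₁, y₁) = (1151, 60);  1151² − 368·60² = 1 ✓
(x_2, y_2) = (1151·1151 + 368·60·60, 1151·60 + 60·1151) = (2649601, 138120)
(x_3, y_3) = (1151·2649601 + 368·60·138120, 1151·138120 + 60·2649601) = (6099380351, 317952180)
(x_4, y_4) = (1151·6099380351 + 368·60·317952180, 1151·317952180 + 60·6099380351) = (14040770918401, 731925780240)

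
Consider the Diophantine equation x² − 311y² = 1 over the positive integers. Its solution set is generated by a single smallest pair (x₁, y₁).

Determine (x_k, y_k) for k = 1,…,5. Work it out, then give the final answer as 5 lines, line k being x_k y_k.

d=311: √d = [17; 1,1,1,2,1,…,1,1,34] (ℓ=16, even), read p_15/q_15
a_0=17:  p_0=17·1+0=17,  q_0=17·0+1=1
a_1=1:  p_1=1·17+1=18,  q_1=1·1+0=1
…
a_4=2:  p_4=2·53+35=141,  q_4=2·3+2=8
…
a_6=6:  p_6=6·194+141=1305,  q_6=6·11+8=74
a_7=3:  p_7=3·1305+194=4109,  q_7=3·74+11=233
a_8=17:  p_8=17·4109+1305=71158,  q_8=17·233+74=4035
a_9=3:  p_9=3·71158+4109=217583,  q_9=3·4035+233=12338
…
a_11=1:  p_11=1·1376656+217583=1594239,  q_11=1·78063+12338=90401
…
a_13=1:  p_13=1·4565134+1594239=6159373,  q_13=1·258865+90401=349266
a_14=1:  p_14=1·6159373+4565134=10724507,  q_14=1·349266+258865=608131
a_15=1:  p_15=1·10724507+6159373=16883880,  q_15=1·608131+349266=957397
fundamental: x₁=16883880, y₁=957397  (since 285065403854400 − 311·916609015609 = 1)
k=2:  x_2 = 16883880·16883880+311·957397·957397 = 570130807708799,  y_2 = 16883880·957397+957397·16883880 = 32329152120720
k=3:  x_3 = 16883880·570130807708799+311·957397·32329152120720 = 19252040283316857636360,  y_3 = 16883880·32329152120720+957397·570130807708799 = 1091683049815963029803
k=4:  x_4 = 16883880·19252040283316857636360+311·957397·1091683049815963029803 = 650098275797375082487964044801,  y_4 = 16883880·1091683049815963029803+957397·19252040283316857636360 = 36863691222253451430108430560
k=5:  x_5 = 16883880·650098275797375082487964044801+311·957397·36863691222253451430108430560 = 21952362553539551163393489436611779400,  y_5 = 16883880·36863691222253451430108430560+957397·650098275797375082487964044801 = 1244804277907160115380508441163715797

16883880 957397
570130807708799 32329152120720
19252040283316857636360 1091683049815963029803
650098275797375082487964044801 36863691222253451430108430560
21952362553539551163393489436611779400 1244804277907160115380508441163715797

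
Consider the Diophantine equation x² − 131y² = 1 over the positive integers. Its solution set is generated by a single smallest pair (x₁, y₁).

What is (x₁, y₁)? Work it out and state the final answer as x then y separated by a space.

√131 → a₀=11, period (2,4,11,4,2,22); ℓ=6 even so k=5
k=0  a_k=11  p_k/q_k = 11/1
k=1  a_k=2  p_k/q_k = 23/2
k=2  a_k=4  p_k/q_k = 103/9
…
k=4  a_k=4  p_k/q_k = 4727/413
k=5  a_k=2  p_k/q_k = 10610/927
fundamental: x₁=10610, y₁=927  (since 112572100 − 131·859329 = 1)

10610 927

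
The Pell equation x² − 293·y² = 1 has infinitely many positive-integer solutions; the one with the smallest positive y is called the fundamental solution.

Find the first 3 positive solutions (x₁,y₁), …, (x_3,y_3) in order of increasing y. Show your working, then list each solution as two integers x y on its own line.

12320649 719780
303596783562401 17736313474440
7481018815602612315849 437045785745090703340

√293 = [17; 8,1,1,8,34, …], period ℓ=5 (odd) → k=9
i=0: a=17 ⇒ p=17, q=1
…
i=6: a=8 ⇒ p=679914, q=39721
…
i=8: a=1 ⇒ p=1444507, q=84389
i=9: a=8 ⇒ p=12320649, q=719780
fundamental: x₁=12320649, y₁=719780  (since 151798391781201 − 293·518083248400 = 1)
k=2:  x_2 = 12320649·12320649+293·719780·719780 = 303596783562401,  y_2 = 12320649·719780+719780·12320649 = 17736313474440
k=3:  x_3 = 12320649·303596783562401+293·719780·17736313474440 = 7481018815602612315849,  y_3 = 12320649·17736313474440+719780·303596783562401 = 437045785745090703340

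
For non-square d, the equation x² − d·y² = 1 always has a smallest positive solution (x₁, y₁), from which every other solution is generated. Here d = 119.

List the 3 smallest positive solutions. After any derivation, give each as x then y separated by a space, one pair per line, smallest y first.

120 11
28799 2640
6911640 633589

√119 = [10; 1,9,1,20, …], period ℓ=4 (even) → k=3
i=0: a=10 ⇒ p=10, q=1
…
i=2: a=9 ⇒ p=109, q=10
i=3: a=1 ⇒ p=120, q=11
→ (120, 11).  Check: 120²=14400, 119·11²=14399, difference 1.
n=2: (120,11)∘(120,11) = (120·120+119·11·11, 120·11+11·120) = (28799,2640)
n=3: (28799,2640)∘(120,11) = (120·28799+119·11·2640, 120·2640+11·28799) = (6911640,633589)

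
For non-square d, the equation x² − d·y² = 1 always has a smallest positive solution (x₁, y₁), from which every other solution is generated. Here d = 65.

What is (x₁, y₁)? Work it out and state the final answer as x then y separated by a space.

d=65: √d = [8; 16] (ℓ=1, odd), read p_1/q_1
step 0: (8, 1)  from 8·(1,0) + (0,1)
step 1: (129, 16)  from 16·(8,1) + (1,0)
(x₁, y₁) = (129, 16);  129² − 65·16² = 1 ✓

129 16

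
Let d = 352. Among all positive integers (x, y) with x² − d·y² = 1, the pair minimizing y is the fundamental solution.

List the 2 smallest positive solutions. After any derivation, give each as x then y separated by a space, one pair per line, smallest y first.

√352 → a₀=18, period (1,3,5,9,5,3,1,36); ℓ=8 even so k=7
a_0=18:  p_0=18·1+0=18,  q_0=18·0+1=1
…
a_2=3:  p_2=3·19+18=75,  q_2=3·1+1=4
…
a_6=3:  p_6=3·18499+3621=59118,  q_6=3·986+193=3151
a_7=1:  p_7=1·59118+18499=77617,  q_7=1·3151+986=4137
→ (77617, 4137).  Check: 77617²=6024398689, 352·4137²=6024398688, difference 1.
n=2: (77617,4137)∘(77617,4137) = (77617·77617+352·4137·4137, 77617·4137+4137·77617) = (12048797377,642203058)

77617 4137
12048797377 642203058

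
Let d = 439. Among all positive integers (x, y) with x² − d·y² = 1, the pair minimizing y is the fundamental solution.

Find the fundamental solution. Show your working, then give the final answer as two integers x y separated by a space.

440 21

d=439: √d = [20; 1,19,1,40] (ℓ=4, even), read p_3/q_3
k=0  a_k=20  p_k/q_k = 20/1
k=1  a_k=1  p_k/q_k = 21/1
k=2  a_k=19  p_k/q_k = 419/20
k=3  a_k=1  p_k/q_k = 440/21
→ (440, 21).  Check: 440²=193600, 439·21²=193599, difference 1.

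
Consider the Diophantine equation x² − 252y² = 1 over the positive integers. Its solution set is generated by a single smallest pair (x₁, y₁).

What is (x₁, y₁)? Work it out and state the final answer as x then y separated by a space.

√252 → a₀=15, period (1,6,1,30); ℓ=4 even so k=3
k=0  a_k=15  p_k/q_k = 15/1
…
k=2  a_k=6  p_k/q_k = 111/7
k=3  a_k=1  p_k/q_k = 127/8
fundamental: x₁=127, y₁=8  (since 16129 − 252·64 = 1)

127 8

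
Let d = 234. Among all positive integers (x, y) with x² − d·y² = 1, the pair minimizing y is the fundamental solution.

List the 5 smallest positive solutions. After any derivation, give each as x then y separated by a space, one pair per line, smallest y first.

5201 340
54100801 3536680
562756526801 36788545020
5853793337683201 382674441761360
60891157735824130001 3980579506413121700

[15; 3,2,1,2,1,2,3,30] for √234; ℓ=8 ⇒ convergent index 7
i=0: a=15 ⇒ p=15, q=1
…
i=6: a=2 ⇒ p=1545, q=101
i=7: a=3 ⇒ p=5201, q=340
(x₁, y₁) = (5201, 340);  5201² − 234·340² = 1 ✓
k=2:  x_2 = 5201·5201+234·340·340 = 54100801,  y_2 = 5201·340+340·5201 = 3536680
k=3:  x_3 = 5201·54100801+234·340·3536680 = 562756526801,  y_3 = 5201·3536680+340·54100801 = 36788545020
k=4:  x_4 = 5201·562756526801+234·340·36788545020 = 5853793337683201,  y_4 = 5201·36788545020+340·562756526801 = 382674441761360
k=5:  x_5 = 5201·5853793337683201+234·340·382674441761360 = 60891157735824130001,  y_5 = 5201·382674441761360+340·5853793337683201 = 3980579506413121700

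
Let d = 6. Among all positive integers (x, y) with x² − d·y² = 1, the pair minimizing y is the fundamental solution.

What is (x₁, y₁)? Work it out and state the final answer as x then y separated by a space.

d=6: √d = [2; 2,4] (ℓ=2, even), read p_1/q_1
k=0  a_k=2  p_k/q_k = 2/1
k=1  a_k=2  p_k/q_k = 5/2
→ (5, 2).  Check: 5²=25, 6·2²=24, difference 1.

5 2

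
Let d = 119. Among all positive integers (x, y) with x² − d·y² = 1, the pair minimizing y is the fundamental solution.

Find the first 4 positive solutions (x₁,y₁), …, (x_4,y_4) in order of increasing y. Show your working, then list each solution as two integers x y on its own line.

120 11
28799 2640
6911640 633589
1658764801 152058720

d=119: √d = [10; 1,9,1,20] (ℓ=4, even), read p_3/q_3
k=0  a_k=10  p_k/q_k = 10/1
…
k=2  a_k=9  p_k/q_k = 109/10
k=3  a_k=1  p_k/q_k = 120/11
fundamental: x₁=120, y₁=11  (since 14400 − 119·121 = 1)
k=2:  x_2 = 120·120+119·11·11 = 28799,  y_2 = 120·11+11·120 = 2640
k=3:  x_3 = 120·28799+119·11·2640 = 6911640,  y_3 = 120·2640+11·28799 = 633589
k=4:  x_4 = 120·6911640+119·11·633589 = 1658764801,  y_4 = 120·633589+11·6911640 = 152058720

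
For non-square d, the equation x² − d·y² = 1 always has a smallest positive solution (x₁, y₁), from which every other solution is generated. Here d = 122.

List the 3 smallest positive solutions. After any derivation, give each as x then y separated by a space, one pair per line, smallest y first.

243 22
118097 10692
57394899 5196290

d=122: √d = [11; 22] (ℓ=1, odd), read p_1/q_1
step 0: (11, 1)  from 11·(1,0) + (0,1)
step 1: (243, 22)  from 22·(11,1) + (1,0)
(x₁, y₁) = (243, 22);  243² − 122·22² = 1 ✓
n=2: (243,22)∘(243,22) = (243·243+122·22·22, 243·22+22·243) = (118097,10692)
n=3: (118097,10692)∘(243,22) = (243·118097+122·22·10692, 243·10692+22·118097) = (57394899,5196290)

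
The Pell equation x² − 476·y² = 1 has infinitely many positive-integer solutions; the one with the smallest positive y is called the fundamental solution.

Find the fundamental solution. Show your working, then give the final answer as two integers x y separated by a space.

28799 1320

d=476: √d = [21; 1,4,2,10,2,4,1,42] (ℓ=8, even), read p_7/q_7
i=0: a=21 ⇒ p=21, q=1
…
i=3: a=2 ⇒ p=240, q=11
…
i=5: a=2 ⇒ p=5258, q=241
i=6: a=4 ⇒ p=23541, q=1079
i=7: a=1 ⇒ p=28799, q=1320
→ (28799, 1320).  Check: 28799²=829382401, 476·1320²=829382400, difference 1.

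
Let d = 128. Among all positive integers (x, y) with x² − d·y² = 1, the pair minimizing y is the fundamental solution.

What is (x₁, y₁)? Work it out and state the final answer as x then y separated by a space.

[11; 3,5,3,22] for √128; ℓ=4 ⇒ convergent index 3
i=0: a=11 ⇒ p=11, q=1
…
i=2: a=5 ⇒ p=181, q=16
i=3: a=3 ⇒ p=577, q=51
fundamental: x₁=577, y₁=51  (since 332929 − 128·2601 = 1)

577 51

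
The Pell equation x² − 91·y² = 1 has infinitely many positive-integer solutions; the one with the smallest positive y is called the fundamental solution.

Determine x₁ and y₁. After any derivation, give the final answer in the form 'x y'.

√91 = [9; 1,1,5,1,5,1,1,18, …], period ℓ=8 (even) → k=7
k=0  a_k=9  p_k/q_k = 9/1
k=1  a_k=1  p_k/q_k = 10/1
k=2  a_k=1  p_k/q_k = 19/2
…
k=6  a_k=1  p_k/q_k = 849/89
k=7  a_k=1  p_k/q_k = 1574/165
→ (1574, 165).  Check: 1574²=2477476, 91·165²=2477475, difference 1.

1574 165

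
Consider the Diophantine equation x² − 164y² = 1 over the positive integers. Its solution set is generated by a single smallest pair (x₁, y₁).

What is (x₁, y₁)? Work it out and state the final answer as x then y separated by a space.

√164 = [12; 1,4,6,4,1,24, …], period ℓ=6 (even) → k=5
i=0: a=12 ⇒ p=12, q=1
…
i=3: a=6 ⇒ p=397, q=31
i=4: a=4 ⇒ p=1652, q=129
i=5: a=1 ⇒ p=2049, q=160
(x₁, y₁) = (2049, 160);  2049² − 164·160² = 1 ✓

2049 160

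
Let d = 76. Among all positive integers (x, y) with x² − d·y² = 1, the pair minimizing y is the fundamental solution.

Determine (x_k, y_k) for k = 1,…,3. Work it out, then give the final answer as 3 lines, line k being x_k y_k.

57799 6630
6681448801 766414740
772362118440199 88596011107890

[8; 1,2,1,1,5,4,5,1,1,2,1,16] for √76; ℓ=12 ⇒ convergent index 11
a_0=8:  p_0=8·1+0=8,  q_0=8·0+1=1
a_1=1:  p_1=1·8+1=9,  q_1=1·1+0=1
…
a_3=1:  p_3=1·26+9=35,  q_3=1·3+1=4
…
a_10=2:  p_10=2·16311+8866=41488,  q_10=2·1871+1017=4759
a_11=1:  p_11=1·41488+16311=57799,  q_11=1·4759+1871=6630
(x₁, y₁) = (57799, 6630);  57799² − 76·6630² = 1 ✓
k=2:  x_2 = 57799·57799+76·6630·6630 = 6681448801,  y_2 = 57799·6630+6630·57799 = 766414740
k=3:  x_3 = 57799·6681448801+76·6630·766414740 = 772362118440199,  y_3 = 57799·766414740+6630·6681448801 = 88596011107890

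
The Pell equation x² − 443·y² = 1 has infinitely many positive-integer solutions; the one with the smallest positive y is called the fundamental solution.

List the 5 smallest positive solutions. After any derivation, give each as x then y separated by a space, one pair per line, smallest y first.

√443 = [21; 21,42, …], period ℓ=2 (even) → k=1
k=0  a_k=21  p_k/q_k = 21/1
k=1  a_k=21  p_k/q_k = 442/21
→ (442, 21).  Check: 442²=195364, 443·21²=195363, difference 1.
n=2: (442,21)∘(442,21) = (442·442+443·21·21, 442·21+21·442) = (390727,18564)
n=3: (390727,18564)∘(442,21) = (442·390727+443·21·18564, 442·18564+21·390727) = (345402226,16410555)
n=4: (345402226,16410555)∘(442,21) = (442·345402226+443·21·16410555, 442·16410555+21·345402226) = (305335177057,14506912056)
n=5: (305335177057,14506912056)∘(442,21) = (442·305335177057+443·21·14506912056, 442·14506912056+21·305335177057) = (269915951116162,12824093846949)

442 21
390727 18564
345402226 16410555
305335177057 14506912056
269915951116162 12824093846949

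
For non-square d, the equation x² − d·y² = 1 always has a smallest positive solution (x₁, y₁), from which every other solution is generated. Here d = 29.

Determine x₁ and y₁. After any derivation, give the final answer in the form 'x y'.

d=29: √d = [5; 2,1,1,2,10] (ℓ=5, odd), read p_9/q_9
step 0: (5, 1)  from 5·(1,0) + (0,1)
…
step 6: (1524, 283)  from 2·(727,135) + (70,13)
…
step 8: (3775, 701)  from 1·(2251,418) + (1524,283)
step 9: (9801, 1820)  from 2·(3775,701) + (2251,418)
(x₁, y₁) = (9801, 1820);  9801² − 29·1820² = 1 ✓

9801 1820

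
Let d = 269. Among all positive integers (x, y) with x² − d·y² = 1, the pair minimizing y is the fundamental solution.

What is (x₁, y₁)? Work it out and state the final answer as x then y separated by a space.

13449 820

d=269: √d = [16; 2,2,32] (ℓ=3, odd), read p_5/q_5
a_0=16:  p_0=16·1+0=16,  q_0=16·0+1=1
…
a_4=2:  p_4=2·2657+82=5396,  q_4=2·162+5=329
a_5=2:  p_5=2·5396+2657=13449,  q_5=2·329+162=820
(x₁, y₁) = (13449, 820);  13449² − 269·820² = 1 ✓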